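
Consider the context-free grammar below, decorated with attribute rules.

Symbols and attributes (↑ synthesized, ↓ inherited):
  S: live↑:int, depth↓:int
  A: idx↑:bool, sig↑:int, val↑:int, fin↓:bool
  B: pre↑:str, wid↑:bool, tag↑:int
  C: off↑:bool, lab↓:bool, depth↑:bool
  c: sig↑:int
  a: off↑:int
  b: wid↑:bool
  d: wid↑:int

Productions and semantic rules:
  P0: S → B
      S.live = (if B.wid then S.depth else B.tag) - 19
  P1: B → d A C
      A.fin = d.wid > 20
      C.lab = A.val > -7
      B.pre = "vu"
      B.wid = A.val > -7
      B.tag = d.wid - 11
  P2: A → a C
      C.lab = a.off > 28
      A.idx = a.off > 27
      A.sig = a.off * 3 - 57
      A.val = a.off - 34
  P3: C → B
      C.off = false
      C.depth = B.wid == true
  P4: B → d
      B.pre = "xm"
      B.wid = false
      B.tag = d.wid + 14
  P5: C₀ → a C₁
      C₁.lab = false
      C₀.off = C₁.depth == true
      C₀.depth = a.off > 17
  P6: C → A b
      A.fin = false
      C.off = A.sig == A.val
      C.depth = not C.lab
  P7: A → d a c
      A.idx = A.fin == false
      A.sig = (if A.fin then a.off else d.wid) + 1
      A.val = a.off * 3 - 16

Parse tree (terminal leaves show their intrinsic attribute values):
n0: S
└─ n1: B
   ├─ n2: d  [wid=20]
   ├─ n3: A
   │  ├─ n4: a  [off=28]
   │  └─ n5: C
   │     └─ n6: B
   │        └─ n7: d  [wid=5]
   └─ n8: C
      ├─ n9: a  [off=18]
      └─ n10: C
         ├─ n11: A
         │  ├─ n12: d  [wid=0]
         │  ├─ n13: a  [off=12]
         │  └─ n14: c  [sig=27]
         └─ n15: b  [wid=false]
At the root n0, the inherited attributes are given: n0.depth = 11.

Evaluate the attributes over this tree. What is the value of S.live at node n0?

-8

1. n0.depth = 11  [given at root]
2. n2.wid = 20  [terminal]
3. n3.fin = false  [d.wid > 20]
4. n4.off = 28  [terminal]
5. n5.lab = false  [a.off > 28]
6. n7.wid = 5  [terminal]
7. n6.pre = "xm"  ["xm"]
8. n6.wid = false  [false]
9. n6.tag = 19  [d.wid + 14]
10. n5.off = false  [false]
11. n5.depth = false  [B.wid == true]
12. n3.idx = true  [a.off > 27]
13. n3.sig = 27  [a.off * 3 - 57]
14. n3.val = -6  [a.off - 34]
15. n8.lab = true  [A.val > -7]
16. n9.off = 18  [terminal]
17. n10.lab = false  [false]
18. n11.fin = false  [false]
19. n12.wid = 0  [terminal]
20. n13.off = 12  [terminal]
21. n14.sig = 27  [terminal]
22. n11.idx = true  [A.fin == false]
23. n11.sig = 1  [(if A.fin then a.off else d.wid) + 1]
24. n11.val = 20  [a.off * 3 - 16]
25. n15.wid = false  [terminal]
26. n10.off = false  [A.sig == A.val]
27. n10.depth = true  [not C.lab]
28. n8.off = true  [C₁.depth == true]
29. n8.depth = true  [a.off > 17]
30. n1.pre = "vu"  ["vu"]
31. n1.wid = true  [A.val > -7]
32. n1.tag = 9  [d.wid - 11]
33. n0.live = -8  [(if B.wid then S.depth else B.tag) - 19]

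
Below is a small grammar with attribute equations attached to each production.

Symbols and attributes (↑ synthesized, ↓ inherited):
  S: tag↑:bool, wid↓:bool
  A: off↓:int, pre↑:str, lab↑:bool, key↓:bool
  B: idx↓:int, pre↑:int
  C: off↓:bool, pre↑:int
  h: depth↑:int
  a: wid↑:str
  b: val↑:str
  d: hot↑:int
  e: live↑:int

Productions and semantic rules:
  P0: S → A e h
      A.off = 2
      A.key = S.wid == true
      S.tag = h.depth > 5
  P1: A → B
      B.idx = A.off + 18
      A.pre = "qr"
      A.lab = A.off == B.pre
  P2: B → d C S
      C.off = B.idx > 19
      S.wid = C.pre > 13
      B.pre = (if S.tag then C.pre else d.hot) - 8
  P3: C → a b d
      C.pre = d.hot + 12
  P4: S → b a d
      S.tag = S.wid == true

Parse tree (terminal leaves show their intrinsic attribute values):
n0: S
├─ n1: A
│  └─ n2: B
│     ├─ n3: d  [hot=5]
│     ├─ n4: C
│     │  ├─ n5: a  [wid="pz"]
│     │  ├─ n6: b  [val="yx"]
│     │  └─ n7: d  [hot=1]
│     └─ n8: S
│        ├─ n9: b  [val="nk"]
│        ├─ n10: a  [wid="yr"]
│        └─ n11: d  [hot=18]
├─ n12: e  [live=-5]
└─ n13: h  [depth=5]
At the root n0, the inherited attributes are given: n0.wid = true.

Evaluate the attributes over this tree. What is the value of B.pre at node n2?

-3

1. n0.wid = true  [given at root]
2. n1.off = 2  [2]
3. n1.key = true  [S.wid == true]
4. n2.idx = 20  [A.off + 18]
5. n3.hot = 5  [terminal]
6. n4.off = true  [B.idx > 19]
7. n5.wid = "pz"  [terminal]
8. n6.val = "yx"  [terminal]
9. n7.hot = 1  [terminal]
10. n4.pre = 13  [d.hot + 12]
11. n8.wid = false  [C.pre > 13]
12. n9.val = "nk"  [terminal]
13. n10.wid = "yr"  [terminal]
14. n11.hot = 18  [terminal]
15. n8.tag = false  [S.wid == true]
16. n2.pre = -3  [(if S.tag then C.pre else d.hot) - 8]
17. n1.pre = "qr"  ["qr"]
18. n1.lab = false  [A.off == B.pre]
19. n12.live = -5  [terminal]
20. n13.depth = 5  [terminal]
21. n0.tag = false  [h.depth > 5]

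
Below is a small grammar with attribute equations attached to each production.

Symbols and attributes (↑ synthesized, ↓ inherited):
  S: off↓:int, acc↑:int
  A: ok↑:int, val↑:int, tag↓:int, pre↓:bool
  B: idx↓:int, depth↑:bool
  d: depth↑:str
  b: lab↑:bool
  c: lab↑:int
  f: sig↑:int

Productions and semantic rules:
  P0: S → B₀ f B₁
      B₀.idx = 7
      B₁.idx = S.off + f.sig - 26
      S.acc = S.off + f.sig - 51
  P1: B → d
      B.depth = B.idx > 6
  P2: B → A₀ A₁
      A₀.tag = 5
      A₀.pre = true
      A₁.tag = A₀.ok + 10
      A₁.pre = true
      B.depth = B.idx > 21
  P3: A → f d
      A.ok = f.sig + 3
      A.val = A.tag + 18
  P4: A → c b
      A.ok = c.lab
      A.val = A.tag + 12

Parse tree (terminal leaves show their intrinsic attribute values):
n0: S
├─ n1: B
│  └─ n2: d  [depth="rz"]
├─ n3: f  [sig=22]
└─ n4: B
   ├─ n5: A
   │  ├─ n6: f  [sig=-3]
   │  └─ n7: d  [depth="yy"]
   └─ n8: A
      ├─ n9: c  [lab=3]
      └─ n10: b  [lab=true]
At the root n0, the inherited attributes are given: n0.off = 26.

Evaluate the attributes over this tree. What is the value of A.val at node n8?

1. n0.off = 26  [given at root]
2. n1.idx = 7  [7]
3. n2.depth = "rz"  [terminal]
4. n1.depth = true  [B.idx > 6]
5. n3.sig = 22  [terminal]
6. n4.idx = 22  [S.off + f.sig - 26]
7. n5.tag = 5  [5]
8. n5.pre = true  [true]
9. n6.sig = -3  [terminal]
10. n7.depth = "yy"  [terminal]
11. n5.ok = 0  [f.sig + 3]
12. n5.val = 23  [A.tag + 18]
13. n8.tag = 10  [A₀.ok + 10]
14. n8.pre = true  [true]
15. n9.lab = 3  [terminal]
16. n10.lab = true  [terminal]
17. n8.ok = 3  [c.lab]
18. n8.val = 22  [A.tag + 12]
19. n4.depth = true  [B.idx > 21]
20. n0.acc = -3  [S.off + f.sig - 51]

22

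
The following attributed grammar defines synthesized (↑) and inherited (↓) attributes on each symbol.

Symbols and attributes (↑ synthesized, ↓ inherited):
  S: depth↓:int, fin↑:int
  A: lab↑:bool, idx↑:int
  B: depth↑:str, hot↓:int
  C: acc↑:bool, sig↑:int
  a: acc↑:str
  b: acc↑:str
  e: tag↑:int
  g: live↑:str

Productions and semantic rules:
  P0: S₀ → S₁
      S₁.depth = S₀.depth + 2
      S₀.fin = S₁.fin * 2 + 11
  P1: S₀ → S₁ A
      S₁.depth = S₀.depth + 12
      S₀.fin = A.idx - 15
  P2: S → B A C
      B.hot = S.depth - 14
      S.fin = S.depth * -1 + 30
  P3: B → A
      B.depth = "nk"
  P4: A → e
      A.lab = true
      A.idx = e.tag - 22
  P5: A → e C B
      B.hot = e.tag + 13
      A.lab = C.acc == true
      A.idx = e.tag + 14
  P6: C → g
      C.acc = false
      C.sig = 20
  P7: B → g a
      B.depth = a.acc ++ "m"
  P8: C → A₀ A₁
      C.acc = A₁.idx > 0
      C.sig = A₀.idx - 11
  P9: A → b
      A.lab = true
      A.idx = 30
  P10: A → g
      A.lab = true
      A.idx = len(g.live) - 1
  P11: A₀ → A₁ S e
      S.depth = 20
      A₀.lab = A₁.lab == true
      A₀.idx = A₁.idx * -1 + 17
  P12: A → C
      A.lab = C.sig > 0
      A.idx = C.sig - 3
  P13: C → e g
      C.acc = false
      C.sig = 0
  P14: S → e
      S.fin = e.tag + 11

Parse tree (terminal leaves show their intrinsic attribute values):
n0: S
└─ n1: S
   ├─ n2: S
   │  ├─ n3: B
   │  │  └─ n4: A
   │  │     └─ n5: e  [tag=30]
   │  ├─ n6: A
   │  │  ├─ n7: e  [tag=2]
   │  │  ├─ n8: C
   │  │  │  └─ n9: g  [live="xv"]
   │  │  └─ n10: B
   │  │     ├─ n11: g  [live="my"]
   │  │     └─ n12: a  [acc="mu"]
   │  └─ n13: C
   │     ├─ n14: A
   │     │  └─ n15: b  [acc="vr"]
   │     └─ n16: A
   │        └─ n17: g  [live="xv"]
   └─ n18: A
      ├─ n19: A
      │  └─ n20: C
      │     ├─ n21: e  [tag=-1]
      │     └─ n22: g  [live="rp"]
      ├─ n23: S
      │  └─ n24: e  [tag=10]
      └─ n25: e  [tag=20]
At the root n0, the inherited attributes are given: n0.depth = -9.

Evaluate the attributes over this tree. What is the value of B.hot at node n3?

-9

1. n0.depth = -9  [given at root]
2. n1.depth = -7  [S₀.depth + 2]
3. n2.depth = 5  [S₀.depth + 12]
4. n3.hot = -9  [S.depth - 14]
5. n5.tag = 30  [terminal]
6. n4.lab = true  [true]
7. n4.idx = 8  [e.tag - 22]
8. n3.depth = "nk"  ["nk"]
9. n7.tag = 2  [terminal]
10. n9.live = "xv"  [terminal]
11. n8.acc = false  [false]
12. n8.sig = 20  [20]
13. n10.hot = 15  [e.tag + 13]
14. n11.live = "my"  [terminal]
15. n12.acc = "mu"  [terminal]
16. n10.depth = "mum"  [a.acc ++ "m"]
17. n6.lab = false  [C.acc == true]
18. n6.idx = 16  [e.tag + 14]
19. n15.acc = "vr"  [terminal]
20. n14.lab = true  [true]
21. n14.idx = 30  [30]
22. n17.live = "xv"  [terminal]
23. n16.lab = true  [true]
24. n16.idx = 1  [len(g.live) - 1]
25. n13.acc = true  [A₁.idx > 0]
26. n13.sig = 19  [A₀.idx - 11]
27. n2.fin = 25  [S.depth * -1 + 30]
28. n21.tag = -1  [terminal]
29. n22.live = "rp"  [terminal]
30. n20.acc = false  [false]
31. n20.sig = 0  [0]
32. n19.lab = false  [C.sig > 0]
33. n19.idx = -3  [C.sig - 3]
34. n23.depth = 20  [20]
35. n24.tag = 10  [terminal]
36. n23.fin = 21  [e.tag + 11]
37. n25.tag = 20  [terminal]
38. n18.lab = false  [A₁.lab == true]
39. n18.idx = 20  [A₁.idx * -1 + 17]
40. n1.fin = 5  [A.idx - 15]
41. n0.fin = 21  [S₁.fin * 2 + 11]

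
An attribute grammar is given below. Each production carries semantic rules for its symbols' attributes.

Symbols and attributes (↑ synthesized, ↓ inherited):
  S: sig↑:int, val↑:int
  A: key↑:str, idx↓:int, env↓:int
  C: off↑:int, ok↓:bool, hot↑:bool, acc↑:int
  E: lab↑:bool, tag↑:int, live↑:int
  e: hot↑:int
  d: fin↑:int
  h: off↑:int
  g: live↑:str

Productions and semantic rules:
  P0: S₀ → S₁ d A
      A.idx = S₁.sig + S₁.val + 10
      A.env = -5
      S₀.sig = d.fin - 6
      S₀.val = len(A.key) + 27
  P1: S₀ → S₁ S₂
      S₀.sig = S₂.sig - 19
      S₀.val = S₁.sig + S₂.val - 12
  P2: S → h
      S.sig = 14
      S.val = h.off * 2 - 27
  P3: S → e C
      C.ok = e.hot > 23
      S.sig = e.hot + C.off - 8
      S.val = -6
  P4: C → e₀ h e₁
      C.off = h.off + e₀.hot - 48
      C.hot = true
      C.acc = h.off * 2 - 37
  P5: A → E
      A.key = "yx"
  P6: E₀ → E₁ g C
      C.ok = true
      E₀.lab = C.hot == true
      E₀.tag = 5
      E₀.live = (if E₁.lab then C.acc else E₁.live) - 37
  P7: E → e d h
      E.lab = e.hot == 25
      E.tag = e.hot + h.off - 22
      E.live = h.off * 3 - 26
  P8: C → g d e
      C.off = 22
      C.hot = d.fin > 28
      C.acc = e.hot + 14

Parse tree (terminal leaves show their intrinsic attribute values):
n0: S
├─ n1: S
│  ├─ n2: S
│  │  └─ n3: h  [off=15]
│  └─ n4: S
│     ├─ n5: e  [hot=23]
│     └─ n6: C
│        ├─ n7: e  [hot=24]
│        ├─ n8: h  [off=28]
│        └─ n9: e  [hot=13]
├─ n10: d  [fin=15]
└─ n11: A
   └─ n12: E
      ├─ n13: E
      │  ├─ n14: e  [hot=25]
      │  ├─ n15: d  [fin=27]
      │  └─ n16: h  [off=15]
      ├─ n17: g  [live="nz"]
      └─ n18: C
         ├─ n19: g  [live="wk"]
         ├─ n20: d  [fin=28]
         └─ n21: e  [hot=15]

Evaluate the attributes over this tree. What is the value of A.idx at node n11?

6

1. n3.off = 15  [terminal]
2. n2.sig = 14  [14]
3. n2.val = 3  [h.off * 2 - 27]
4. n5.hot = 23  [terminal]
5. n6.ok = false  [e.hot > 23]
6. n7.hot = 24  [terminal]
7. n8.off = 28  [terminal]
8. n9.hot = 13  [terminal]
9. n6.off = 4  [h.off + e₀.hot - 48]
10. n6.hot = true  [true]
11. n6.acc = 19  [h.off * 2 - 37]
12. n4.sig = 19  [e.hot + C.off - 8]
13. n4.val = -6  [-6]
14. n1.sig = 0  [S₂.sig - 19]
15. n1.val = -4  [S₁.sig + S₂.val - 12]
16. n10.fin = 15  [terminal]
17. n11.idx = 6  [S₁.sig + S₁.val + 10]
18. n11.env = -5  [-5]
19. n14.hot = 25  [terminal]
20. n15.fin = 27  [terminal]
21. n16.off = 15  [terminal]
22. n13.lab = true  [e.hot == 25]
23. n13.tag = 18  [e.hot + h.off - 22]
24. n13.live = 19  [h.off * 3 - 26]
25. n17.live = "nz"  [terminal]
26. n18.ok = true  [true]
27. n19.live = "wk"  [terminal]
28. n20.fin = 28  [terminal]
29. n21.hot = 15  [terminal]
30. n18.off = 22  [22]
31. n18.hot = false  [d.fin > 28]
32. n18.acc = 29  [e.hot + 14]
33. n12.lab = false  [C.hot == true]
34. n12.tag = 5  [5]
35. n12.live = -8  [(if E₁.lab then C.acc else E₁.live) - 37]
36. n11.key = "yx"  ["yx"]
37. n0.sig = 9  [d.fin - 6]
38. n0.val = 29  [len(A.key) + 27]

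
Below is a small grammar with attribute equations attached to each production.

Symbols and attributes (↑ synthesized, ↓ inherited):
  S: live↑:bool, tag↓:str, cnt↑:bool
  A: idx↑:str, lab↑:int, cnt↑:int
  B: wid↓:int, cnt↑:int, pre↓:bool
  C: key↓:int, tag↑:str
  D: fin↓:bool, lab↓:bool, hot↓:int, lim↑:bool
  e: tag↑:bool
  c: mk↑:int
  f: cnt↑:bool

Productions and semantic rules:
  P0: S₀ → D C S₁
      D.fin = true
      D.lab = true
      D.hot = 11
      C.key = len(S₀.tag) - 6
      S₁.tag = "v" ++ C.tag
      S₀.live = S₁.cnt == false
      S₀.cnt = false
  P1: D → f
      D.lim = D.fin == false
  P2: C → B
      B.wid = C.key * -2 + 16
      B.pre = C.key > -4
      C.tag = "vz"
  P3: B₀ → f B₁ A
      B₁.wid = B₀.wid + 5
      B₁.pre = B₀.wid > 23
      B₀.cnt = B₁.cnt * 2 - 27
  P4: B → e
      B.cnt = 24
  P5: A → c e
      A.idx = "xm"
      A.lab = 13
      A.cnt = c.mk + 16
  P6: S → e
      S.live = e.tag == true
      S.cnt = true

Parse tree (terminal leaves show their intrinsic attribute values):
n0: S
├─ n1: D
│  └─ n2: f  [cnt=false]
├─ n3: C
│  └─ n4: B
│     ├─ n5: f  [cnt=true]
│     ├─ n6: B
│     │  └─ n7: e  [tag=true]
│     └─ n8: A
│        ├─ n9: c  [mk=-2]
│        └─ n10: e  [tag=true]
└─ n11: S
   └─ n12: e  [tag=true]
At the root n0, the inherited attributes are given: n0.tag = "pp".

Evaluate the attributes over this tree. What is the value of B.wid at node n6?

1. n0.tag = "pp"  [given at root]
2. n1.fin = true  [true]
3. n1.lab = true  [true]
4. n1.hot = 11  [11]
5. n2.cnt = false  [terminal]
6. n1.lim = false  [D.fin == false]
7. n3.key = -4  [len(S₀.tag) - 6]
8. n4.wid = 24  [C.key * -2 + 16]
9. n4.pre = false  [C.key > -4]
10. n5.cnt = true  [terminal]
11. n6.wid = 29  [B₀.wid + 5]
12. n6.pre = true  [B₀.wid > 23]
13. n7.tag = true  [terminal]
14. n6.cnt = 24  [24]
15. n9.mk = -2  [terminal]
16. n10.tag = true  [terminal]
17. n8.idx = "xm"  ["xm"]
18. n8.lab = 13  [13]
19. n8.cnt = 14  [c.mk + 16]
20. n4.cnt = 21  [B₁.cnt * 2 - 27]
21. n3.tag = "vz"  ["vz"]
22. n11.tag = "vvz"  ["v" ++ C.tag]
23. n12.tag = true  [terminal]
24. n11.live = true  [e.tag == true]
25. n11.cnt = true  [true]
26. n0.live = false  [S₁.cnt == false]
27. n0.cnt = false  [false]

29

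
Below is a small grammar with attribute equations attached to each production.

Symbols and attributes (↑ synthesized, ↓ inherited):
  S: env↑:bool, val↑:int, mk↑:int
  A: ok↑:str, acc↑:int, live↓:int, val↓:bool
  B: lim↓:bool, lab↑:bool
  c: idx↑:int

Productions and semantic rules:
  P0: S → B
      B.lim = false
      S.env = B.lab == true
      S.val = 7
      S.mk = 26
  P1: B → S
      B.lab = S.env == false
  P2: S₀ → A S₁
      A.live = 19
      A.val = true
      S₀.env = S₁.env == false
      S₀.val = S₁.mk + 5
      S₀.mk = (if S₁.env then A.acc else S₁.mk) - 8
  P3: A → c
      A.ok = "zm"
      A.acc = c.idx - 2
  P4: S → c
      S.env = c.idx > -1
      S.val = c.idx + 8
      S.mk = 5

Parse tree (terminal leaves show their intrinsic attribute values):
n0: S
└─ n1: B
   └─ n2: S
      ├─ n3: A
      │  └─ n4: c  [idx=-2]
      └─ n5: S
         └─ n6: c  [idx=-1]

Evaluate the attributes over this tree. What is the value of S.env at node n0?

false

1. n1.lim = false  [false]
2. n3.live = 19  [19]
3. n3.val = true  [true]
4. n4.idx = -2  [terminal]
5. n3.ok = "zm"  ["zm"]
6. n3.acc = -4  [c.idx - 2]
7. n6.idx = -1  [terminal]
8. n5.env = false  [c.idx > -1]
9. n5.val = 7  [c.idx + 8]
10. n5.mk = 5  [5]
11. n2.env = true  [S₁.env == false]
12. n2.val = 10  [S₁.mk + 5]
13. n2.mk = -3  [(if S₁.env then A.acc else S₁.mk) - 8]
14. n1.lab = false  [S.env == false]
15. n0.env = false  [B.lab == true]
16. n0.val = 7  [7]
17. n0.mk = 26  [26]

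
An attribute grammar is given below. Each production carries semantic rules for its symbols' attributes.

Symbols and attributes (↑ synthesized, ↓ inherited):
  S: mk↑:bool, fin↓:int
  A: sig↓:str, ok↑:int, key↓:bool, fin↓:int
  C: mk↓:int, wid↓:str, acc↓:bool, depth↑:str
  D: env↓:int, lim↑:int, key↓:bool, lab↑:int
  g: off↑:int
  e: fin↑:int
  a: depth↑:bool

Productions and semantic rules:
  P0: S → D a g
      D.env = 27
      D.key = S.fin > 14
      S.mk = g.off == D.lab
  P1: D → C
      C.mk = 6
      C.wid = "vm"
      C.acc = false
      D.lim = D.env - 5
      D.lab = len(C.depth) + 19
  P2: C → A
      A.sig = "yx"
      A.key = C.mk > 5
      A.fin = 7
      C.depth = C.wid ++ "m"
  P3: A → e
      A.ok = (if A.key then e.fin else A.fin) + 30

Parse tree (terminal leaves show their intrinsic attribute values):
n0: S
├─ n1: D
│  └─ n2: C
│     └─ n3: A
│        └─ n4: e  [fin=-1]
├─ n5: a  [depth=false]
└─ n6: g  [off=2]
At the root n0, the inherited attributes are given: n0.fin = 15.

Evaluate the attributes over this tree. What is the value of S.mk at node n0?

1. n0.fin = 15  [given at root]
2. n1.env = 27  [27]
3. n1.key = true  [S.fin > 14]
4. n2.mk = 6  [6]
5. n2.wid = "vm"  ["vm"]
6. n2.acc = false  [false]
7. n3.sig = "yx"  ["yx"]
8. n3.key = true  [C.mk > 5]
9. n3.fin = 7  [7]
10. n4.fin = -1  [terminal]
11. n3.ok = 29  [(if A.key then e.fin else A.fin) + 30]
12. n2.depth = "vmm"  [C.wid ++ "m"]
13. n1.lim = 22  [D.env - 5]
14. n1.lab = 22  [len(C.depth) + 19]
15. n5.depth = false  [terminal]
16. n6.off = 2  [terminal]
17. n0.mk = false  [g.off == D.lab]

false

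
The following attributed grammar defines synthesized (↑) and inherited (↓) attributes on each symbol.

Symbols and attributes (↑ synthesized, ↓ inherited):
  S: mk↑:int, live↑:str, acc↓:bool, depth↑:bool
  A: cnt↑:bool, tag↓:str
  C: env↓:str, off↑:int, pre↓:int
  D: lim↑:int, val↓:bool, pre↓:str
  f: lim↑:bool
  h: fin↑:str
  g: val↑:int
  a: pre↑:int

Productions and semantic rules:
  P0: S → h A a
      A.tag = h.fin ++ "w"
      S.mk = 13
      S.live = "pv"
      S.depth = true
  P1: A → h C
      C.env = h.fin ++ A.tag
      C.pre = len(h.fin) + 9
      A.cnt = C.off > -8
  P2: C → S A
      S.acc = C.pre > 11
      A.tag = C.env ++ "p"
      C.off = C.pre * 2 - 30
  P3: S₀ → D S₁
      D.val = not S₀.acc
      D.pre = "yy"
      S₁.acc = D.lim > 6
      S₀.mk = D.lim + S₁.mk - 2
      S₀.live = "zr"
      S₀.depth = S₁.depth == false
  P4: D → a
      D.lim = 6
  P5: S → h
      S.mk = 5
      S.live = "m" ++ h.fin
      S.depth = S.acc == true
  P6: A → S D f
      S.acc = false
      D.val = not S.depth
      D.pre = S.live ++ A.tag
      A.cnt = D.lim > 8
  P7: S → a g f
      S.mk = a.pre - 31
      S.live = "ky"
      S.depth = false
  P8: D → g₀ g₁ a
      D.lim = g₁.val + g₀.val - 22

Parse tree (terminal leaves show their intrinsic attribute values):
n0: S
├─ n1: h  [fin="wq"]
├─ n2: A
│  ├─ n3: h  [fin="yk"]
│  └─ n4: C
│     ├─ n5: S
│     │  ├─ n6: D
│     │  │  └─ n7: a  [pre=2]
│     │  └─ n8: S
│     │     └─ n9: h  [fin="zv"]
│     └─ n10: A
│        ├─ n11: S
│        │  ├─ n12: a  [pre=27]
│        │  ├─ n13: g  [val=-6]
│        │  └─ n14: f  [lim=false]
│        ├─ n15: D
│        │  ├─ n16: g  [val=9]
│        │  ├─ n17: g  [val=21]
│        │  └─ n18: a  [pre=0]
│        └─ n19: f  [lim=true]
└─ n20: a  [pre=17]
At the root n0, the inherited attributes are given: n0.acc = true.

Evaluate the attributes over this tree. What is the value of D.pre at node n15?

1. n0.acc = true  [given at root]
2. n1.fin = "wq"  [terminal]
3. n2.tag = "wqw"  [h.fin ++ "w"]
4. n3.fin = "yk"  [terminal]
5. n4.env = "ykwqw"  [h.fin ++ A.tag]
6. n4.pre = 11  [len(h.fin) + 9]
7. n5.acc = false  [C.pre > 11]
8. n6.val = true  [not S₀.acc]
9. n6.pre = "yy"  ["yy"]
10. n7.pre = 2  [terminal]
11. n6.lim = 6  [6]
12. n8.acc = false  [D.lim > 6]
13. n9.fin = "zv"  [terminal]
14. n8.mk = 5  [5]
15. n8.live = "mzv"  ["m" ++ h.fin]
16. n8.depth = false  [S.acc == true]
17. n5.mk = 9  [D.lim + S₁.mk - 2]
18. n5.live = "zr"  ["zr"]
19. n5.depth = true  [S₁.depth == false]
20. n10.tag = "ykwqwp"  [C.env ++ "p"]
21. n11.acc = false  [false]
22. n12.pre = 27  [terminal]
23. n13.val = -6  [terminal]
24. n14.lim = false  [terminal]
25. n11.mk = -4  [a.pre - 31]
26. n11.live = "ky"  ["ky"]
27. n11.depth = false  [false]
28. n15.val = true  [not S.depth]
29. n15.pre = "kyykwqwp"  [S.live ++ A.tag]
30. n16.val = 9  [terminal]
31. n17.val = 21  [terminal]
32. n18.pre = 0  [terminal]
33. n15.lim = 8  [g₁.val + g₀.val - 22]
34. n19.lim = true  [terminal]
35. n10.cnt = false  [D.lim > 8]
36. n4.off = -8  [C.pre * 2 - 30]
37. n2.cnt = false  [C.off > -8]
38. n20.pre = 17  [terminal]
39. n0.mk = 13  [13]
40. n0.live = "pv"  ["pv"]
41. n0.depth = true  [true]

"kyykwqwp"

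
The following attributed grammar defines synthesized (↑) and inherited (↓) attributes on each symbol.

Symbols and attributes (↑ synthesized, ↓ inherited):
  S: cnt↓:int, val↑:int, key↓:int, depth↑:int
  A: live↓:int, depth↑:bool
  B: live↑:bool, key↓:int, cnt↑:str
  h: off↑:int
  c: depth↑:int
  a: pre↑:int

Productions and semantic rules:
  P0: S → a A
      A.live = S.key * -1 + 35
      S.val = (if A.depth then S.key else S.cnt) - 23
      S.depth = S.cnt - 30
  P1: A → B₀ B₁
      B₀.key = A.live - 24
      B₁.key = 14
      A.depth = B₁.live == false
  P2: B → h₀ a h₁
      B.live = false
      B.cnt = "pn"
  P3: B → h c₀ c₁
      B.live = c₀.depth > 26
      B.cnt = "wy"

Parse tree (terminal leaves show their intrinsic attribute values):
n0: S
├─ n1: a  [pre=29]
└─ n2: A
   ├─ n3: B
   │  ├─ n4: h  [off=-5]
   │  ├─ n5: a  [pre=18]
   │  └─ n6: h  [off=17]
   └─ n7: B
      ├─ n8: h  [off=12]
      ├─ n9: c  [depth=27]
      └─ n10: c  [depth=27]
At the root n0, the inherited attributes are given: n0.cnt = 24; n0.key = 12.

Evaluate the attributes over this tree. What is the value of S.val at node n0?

1. n0.cnt = 24  [given at root]
2. n0.key = 12  [given at root]
3. n1.pre = 29  [terminal]
4. n2.live = 23  [S.key * -1 + 35]
5. n3.key = -1  [A.live - 24]
6. n4.off = -5  [terminal]
7. n5.pre = 18  [terminal]
8. n6.off = 17  [terminal]
9. n3.live = false  [false]
10. n3.cnt = "pn"  ["pn"]
11. n7.key = 14  [14]
12. n8.off = 12  [terminal]
13. n9.depth = 27  [terminal]
14. n10.depth = 27  [terminal]
15. n7.live = true  [c₀.depth > 26]
16. n7.cnt = "wy"  ["wy"]
17. n2.depth = false  [B₁.live == false]
18. n0.val = 1  [(if A.depth then S.key else S.cnt) - 23]
19. n0.depth = -6  [S.cnt - 30]

1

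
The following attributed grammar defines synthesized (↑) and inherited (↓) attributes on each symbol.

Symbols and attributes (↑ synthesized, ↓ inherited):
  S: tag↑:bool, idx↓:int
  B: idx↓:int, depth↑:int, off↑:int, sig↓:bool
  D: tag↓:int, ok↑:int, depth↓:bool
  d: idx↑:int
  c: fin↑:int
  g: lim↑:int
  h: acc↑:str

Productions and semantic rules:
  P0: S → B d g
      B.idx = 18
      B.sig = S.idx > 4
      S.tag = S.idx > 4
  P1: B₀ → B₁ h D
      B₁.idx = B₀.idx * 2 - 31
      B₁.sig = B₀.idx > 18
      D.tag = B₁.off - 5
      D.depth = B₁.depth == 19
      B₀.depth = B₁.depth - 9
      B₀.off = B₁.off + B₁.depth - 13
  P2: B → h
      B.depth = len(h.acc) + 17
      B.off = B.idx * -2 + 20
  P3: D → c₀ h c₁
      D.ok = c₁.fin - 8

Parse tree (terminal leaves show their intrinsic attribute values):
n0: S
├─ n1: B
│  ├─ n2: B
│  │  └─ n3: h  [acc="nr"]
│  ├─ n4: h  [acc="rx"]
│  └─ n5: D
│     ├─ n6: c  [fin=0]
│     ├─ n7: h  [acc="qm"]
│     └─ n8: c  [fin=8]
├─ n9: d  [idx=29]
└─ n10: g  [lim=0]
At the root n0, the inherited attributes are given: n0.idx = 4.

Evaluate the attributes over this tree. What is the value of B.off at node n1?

1. n0.idx = 4  [given at root]
2. n1.idx = 18  [18]
3. n1.sig = false  [S.idx > 4]
4. n2.idx = 5  [B₀.idx * 2 - 31]
5. n2.sig = false  [B₀.idx > 18]
6. n3.acc = "nr"  [terminal]
7. n2.depth = 19  [len(h.acc) + 17]
8. n2.off = 10  [B.idx * -2 + 20]
9. n4.acc = "rx"  [terminal]
10. n5.tag = 5  [B₁.off - 5]
11. n5.depth = true  [B₁.depth == 19]
12. n6.fin = 0  [terminal]
13. n7.acc = "qm"  [terminal]
14. n8.fin = 8  [terminal]
15. n5.ok = 0  [c₁.fin - 8]
16. n1.depth = 10  [B₁.depth - 9]
17. n1.off = 16  [B₁.off + B₁.depth - 13]
18. n9.idx = 29  [terminal]
19. n10.lim = 0  [terminal]
20. n0.tag = false  [S.idx > 4]

16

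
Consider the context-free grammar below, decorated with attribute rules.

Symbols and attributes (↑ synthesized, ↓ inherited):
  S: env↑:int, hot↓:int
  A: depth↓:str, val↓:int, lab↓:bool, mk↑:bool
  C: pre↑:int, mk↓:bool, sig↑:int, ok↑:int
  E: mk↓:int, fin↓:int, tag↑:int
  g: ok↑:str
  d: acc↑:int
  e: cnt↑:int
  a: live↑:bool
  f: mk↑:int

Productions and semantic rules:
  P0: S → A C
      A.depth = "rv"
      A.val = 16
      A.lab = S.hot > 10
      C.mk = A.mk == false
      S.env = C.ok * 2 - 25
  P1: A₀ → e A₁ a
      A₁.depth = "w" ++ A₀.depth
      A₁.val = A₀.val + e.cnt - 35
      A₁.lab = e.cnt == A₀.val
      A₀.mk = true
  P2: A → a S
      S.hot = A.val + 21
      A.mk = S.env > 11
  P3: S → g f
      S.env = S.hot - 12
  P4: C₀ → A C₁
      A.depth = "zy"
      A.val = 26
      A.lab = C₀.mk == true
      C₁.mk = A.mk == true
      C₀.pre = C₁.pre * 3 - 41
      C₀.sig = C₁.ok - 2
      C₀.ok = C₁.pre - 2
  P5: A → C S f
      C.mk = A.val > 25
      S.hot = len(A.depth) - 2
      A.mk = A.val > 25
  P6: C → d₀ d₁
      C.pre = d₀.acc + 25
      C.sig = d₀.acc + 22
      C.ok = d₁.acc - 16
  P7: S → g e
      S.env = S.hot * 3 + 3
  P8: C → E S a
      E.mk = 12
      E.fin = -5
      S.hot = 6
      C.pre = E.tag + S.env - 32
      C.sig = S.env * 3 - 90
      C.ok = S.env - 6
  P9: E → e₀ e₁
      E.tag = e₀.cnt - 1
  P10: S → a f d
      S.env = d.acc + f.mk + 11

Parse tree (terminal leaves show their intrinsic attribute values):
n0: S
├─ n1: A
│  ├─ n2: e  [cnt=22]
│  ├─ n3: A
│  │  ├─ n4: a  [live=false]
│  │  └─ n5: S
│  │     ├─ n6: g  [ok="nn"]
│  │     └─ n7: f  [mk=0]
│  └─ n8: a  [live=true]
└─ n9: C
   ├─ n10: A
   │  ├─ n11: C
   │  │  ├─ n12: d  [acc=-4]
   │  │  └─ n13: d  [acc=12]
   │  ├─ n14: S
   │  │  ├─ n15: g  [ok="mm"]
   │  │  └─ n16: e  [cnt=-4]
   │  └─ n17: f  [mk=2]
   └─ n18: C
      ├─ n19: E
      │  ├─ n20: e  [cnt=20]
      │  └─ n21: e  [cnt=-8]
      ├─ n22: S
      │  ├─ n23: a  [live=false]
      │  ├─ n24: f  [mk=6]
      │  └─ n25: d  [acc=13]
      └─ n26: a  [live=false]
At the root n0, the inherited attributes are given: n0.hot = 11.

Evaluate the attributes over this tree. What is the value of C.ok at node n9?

1. n0.hot = 11  [given at root]
2. n1.depth = "rv"  ["rv"]
3. n1.val = 16  [16]
4. n1.lab = true  [S.hot > 10]
5. n2.cnt = 22  [terminal]
6. n3.depth = "wrv"  ["w" ++ A₀.depth]
7. n3.val = 3  [A₀.val + e.cnt - 35]
8. n3.lab = false  [e.cnt == A₀.val]
9. n4.live = false  [terminal]
10. n5.hot = 24  [A.val + 21]
11. n6.ok = "nn"  [terminal]
12. n7.mk = 0  [terminal]
13. n5.env = 12  [S.hot - 12]
14. n3.mk = true  [S.env > 11]
15. n8.live = true  [terminal]
16. n1.mk = true  [true]
17. n9.mk = false  [A.mk == false]
18. n10.depth = "zy"  ["zy"]
19. n10.val = 26  [26]
20. n10.lab = false  [C₀.mk == true]
21. n11.mk = true  [A.val > 25]
22. n12.acc = -4  [terminal]
23. n13.acc = 12  [terminal]
24. n11.pre = 21  [d₀.acc + 25]
25. n11.sig = 18  [d₀.acc + 22]
26. n11.ok = -4  [d₁.acc - 16]
27. n14.hot = 0  [len(A.depth) - 2]
28. n15.ok = "mm"  [terminal]
29. n16.cnt = -4  [terminal]
30. n14.env = 3  [S.hot * 3 + 3]
31. n17.mk = 2  [terminal]
32. n10.mk = true  [A.val > 25]
33. n18.mk = true  [A.mk == true]
34. n19.mk = 12  [12]
35. n19.fin = -5  [-5]
36. n20.cnt = 20  [terminal]
37. n21.cnt = -8  [terminal]
38. n19.tag = 19  [e₀.cnt - 1]
39. n22.hot = 6  [6]
40. n23.live = false  [terminal]
41. n24.mk = 6  [terminal]
42. n25.acc = 13  [terminal]
43. n22.env = 30  [d.acc + f.mk + 11]
44. n26.live = false  [terminal]
45. n18.pre = 17  [E.tag + S.env - 32]
46. n18.sig = 0  [S.env * 3 - 90]
47. n18.ok = 24  [S.env - 6]
48. n9.pre = 10  [C₁.pre * 3 - 41]
49. n9.sig = 22  [C₁.ok - 2]
50. n9.ok = 15  [C₁.pre - 2]
51. n0.env = 5  [C.ok * 2 - 25]

15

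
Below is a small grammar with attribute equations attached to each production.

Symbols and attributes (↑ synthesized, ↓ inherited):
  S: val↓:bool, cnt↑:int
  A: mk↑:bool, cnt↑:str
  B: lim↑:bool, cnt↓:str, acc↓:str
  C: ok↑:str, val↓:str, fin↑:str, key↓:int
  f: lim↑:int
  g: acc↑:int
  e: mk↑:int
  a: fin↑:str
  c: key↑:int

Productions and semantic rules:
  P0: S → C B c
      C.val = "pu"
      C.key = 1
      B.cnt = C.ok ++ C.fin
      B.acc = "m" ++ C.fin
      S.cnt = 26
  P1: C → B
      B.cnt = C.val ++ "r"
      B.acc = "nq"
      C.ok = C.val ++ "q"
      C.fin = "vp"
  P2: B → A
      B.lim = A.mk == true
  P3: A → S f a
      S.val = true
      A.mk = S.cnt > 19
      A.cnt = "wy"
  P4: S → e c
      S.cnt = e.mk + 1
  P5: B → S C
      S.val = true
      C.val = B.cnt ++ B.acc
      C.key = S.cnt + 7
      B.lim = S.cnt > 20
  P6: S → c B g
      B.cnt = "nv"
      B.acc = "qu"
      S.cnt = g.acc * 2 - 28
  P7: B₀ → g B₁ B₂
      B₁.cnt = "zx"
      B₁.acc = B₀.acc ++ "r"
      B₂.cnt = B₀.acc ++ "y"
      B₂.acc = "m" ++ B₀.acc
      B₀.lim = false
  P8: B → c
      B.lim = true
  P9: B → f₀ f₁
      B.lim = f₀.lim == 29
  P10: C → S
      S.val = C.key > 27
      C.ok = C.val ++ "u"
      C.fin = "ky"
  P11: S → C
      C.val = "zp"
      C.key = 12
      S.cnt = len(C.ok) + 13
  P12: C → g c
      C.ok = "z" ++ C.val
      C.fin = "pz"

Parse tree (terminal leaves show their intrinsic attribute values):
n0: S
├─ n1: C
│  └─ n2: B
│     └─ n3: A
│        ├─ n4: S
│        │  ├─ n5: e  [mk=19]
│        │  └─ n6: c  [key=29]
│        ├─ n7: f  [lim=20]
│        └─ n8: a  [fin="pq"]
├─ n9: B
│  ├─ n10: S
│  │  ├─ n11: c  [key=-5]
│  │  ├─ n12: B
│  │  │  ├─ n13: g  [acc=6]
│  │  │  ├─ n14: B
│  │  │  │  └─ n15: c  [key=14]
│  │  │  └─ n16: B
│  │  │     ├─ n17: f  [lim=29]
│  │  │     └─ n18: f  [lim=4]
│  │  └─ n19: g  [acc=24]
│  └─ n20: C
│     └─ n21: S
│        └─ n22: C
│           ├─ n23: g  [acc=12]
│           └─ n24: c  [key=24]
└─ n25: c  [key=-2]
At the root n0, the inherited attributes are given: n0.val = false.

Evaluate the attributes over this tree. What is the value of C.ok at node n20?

"puqvpmvpu"

1. n0.val = false  [given at root]
2. n1.val = "pu"  ["pu"]
3. n1.key = 1  [1]
4. n2.cnt = "pur"  [C.val ++ "r"]
5. n2.acc = "nq"  ["nq"]
6. n4.val = true  [true]
7. n5.mk = 19  [terminal]
8. n6.key = 29  [terminal]
9. n4.cnt = 20  [e.mk + 1]
10. n7.lim = 20  [terminal]
11. n8.fin = "pq"  [terminal]
12. n3.mk = true  [S.cnt > 19]
13. n3.cnt = "wy"  ["wy"]
14. n2.lim = true  [A.mk == true]
15. n1.ok = "puq"  [C.val ++ "q"]
16. n1.fin = "vp"  ["vp"]
17. n9.cnt = "puqvp"  [C.ok ++ C.fin]
18. n9.acc = "mvp"  ["m" ++ C.fin]
19. n10.val = true  [true]
20. n11.key = -5  [terminal]
21. n12.cnt = "nv"  ["nv"]
22. n12.acc = "qu"  ["qu"]
23. n13.acc = 6  [terminal]
24. n14.cnt = "zx"  ["zx"]
25. n14.acc = "qur"  [B₀.acc ++ "r"]
26. n15.key = 14  [terminal]
27. n14.lim = true  [true]
28. n16.cnt = "quy"  [B₀.acc ++ "y"]
29. n16.acc = "mqu"  ["m" ++ B₀.acc]
30. n17.lim = 29  [terminal]
31. n18.lim = 4  [terminal]
32. n16.lim = true  [f₀.lim == 29]
33. n12.lim = false  [false]
34. n19.acc = 24  [terminal]
35. n10.cnt = 20  [g.acc * 2 - 28]
36. n20.val = "puqvpmvp"  [B.cnt ++ B.acc]
37. n20.key = 27  [S.cnt + 7]
38. n21.val = false  [C.key > 27]
39. n22.val = "zp"  ["zp"]
40. n22.key = 12  [12]
41. n23.acc = 12  [terminal]
42. n24.key = 24  [terminal]
43. n22.ok = "zzp"  ["z" ++ C.val]
44. n22.fin = "pz"  ["pz"]
45. n21.cnt = 16  [len(C.ok) + 13]
46. n20.ok = "puqvpmvpu"  [C.val ++ "u"]
47. n20.fin = "ky"  ["ky"]
48. n9.lim = false  [S.cnt > 20]
49. n25.key = -2  [terminal]
50. n0.cnt = 26  [26]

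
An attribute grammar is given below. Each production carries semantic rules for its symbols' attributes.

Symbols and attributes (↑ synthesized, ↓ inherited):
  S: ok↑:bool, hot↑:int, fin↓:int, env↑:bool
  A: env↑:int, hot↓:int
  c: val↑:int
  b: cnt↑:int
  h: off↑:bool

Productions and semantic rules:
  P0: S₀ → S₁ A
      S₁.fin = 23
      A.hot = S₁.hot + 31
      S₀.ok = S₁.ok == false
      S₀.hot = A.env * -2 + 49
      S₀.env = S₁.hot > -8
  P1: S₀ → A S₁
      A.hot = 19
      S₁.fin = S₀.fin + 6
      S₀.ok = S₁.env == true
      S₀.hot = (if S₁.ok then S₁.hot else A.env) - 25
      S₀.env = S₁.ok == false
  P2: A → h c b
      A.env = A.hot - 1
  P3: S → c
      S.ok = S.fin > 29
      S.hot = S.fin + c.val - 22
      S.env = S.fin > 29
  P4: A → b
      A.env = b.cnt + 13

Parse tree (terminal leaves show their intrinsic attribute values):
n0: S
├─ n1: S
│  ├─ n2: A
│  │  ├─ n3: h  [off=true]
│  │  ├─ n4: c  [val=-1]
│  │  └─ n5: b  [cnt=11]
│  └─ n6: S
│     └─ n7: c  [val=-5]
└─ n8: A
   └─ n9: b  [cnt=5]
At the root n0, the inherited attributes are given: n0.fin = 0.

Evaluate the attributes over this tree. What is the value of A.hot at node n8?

24

1. n0.fin = 0  [given at root]
2. n1.fin = 23  [23]
3. n2.hot = 19  [19]
4. n3.off = true  [terminal]
5. n4.val = -1  [terminal]
6. n5.cnt = 11  [terminal]
7. n2.env = 18  [A.hot - 1]
8. n6.fin = 29  [S₀.fin + 6]
9. n7.val = -5  [terminal]
10. n6.ok = false  [S.fin > 29]
11. n6.hot = 2  [S.fin + c.val - 22]
12. n6.env = false  [S.fin > 29]
13. n1.ok = false  [S₁.env == true]
14. n1.hot = -7  [(if S₁.ok then S₁.hot else A.env) - 25]
15. n1.env = true  [S₁.ok == false]
16. n8.hot = 24  [S₁.hot + 31]
17. n9.cnt = 5  [terminal]
18. n8.env = 18  [b.cnt + 13]
19. n0.ok = true  [S₁.ok == false]
20. n0.hot = 13  [A.env * -2 + 49]
21. n0.env = true  [S₁.hot > -8]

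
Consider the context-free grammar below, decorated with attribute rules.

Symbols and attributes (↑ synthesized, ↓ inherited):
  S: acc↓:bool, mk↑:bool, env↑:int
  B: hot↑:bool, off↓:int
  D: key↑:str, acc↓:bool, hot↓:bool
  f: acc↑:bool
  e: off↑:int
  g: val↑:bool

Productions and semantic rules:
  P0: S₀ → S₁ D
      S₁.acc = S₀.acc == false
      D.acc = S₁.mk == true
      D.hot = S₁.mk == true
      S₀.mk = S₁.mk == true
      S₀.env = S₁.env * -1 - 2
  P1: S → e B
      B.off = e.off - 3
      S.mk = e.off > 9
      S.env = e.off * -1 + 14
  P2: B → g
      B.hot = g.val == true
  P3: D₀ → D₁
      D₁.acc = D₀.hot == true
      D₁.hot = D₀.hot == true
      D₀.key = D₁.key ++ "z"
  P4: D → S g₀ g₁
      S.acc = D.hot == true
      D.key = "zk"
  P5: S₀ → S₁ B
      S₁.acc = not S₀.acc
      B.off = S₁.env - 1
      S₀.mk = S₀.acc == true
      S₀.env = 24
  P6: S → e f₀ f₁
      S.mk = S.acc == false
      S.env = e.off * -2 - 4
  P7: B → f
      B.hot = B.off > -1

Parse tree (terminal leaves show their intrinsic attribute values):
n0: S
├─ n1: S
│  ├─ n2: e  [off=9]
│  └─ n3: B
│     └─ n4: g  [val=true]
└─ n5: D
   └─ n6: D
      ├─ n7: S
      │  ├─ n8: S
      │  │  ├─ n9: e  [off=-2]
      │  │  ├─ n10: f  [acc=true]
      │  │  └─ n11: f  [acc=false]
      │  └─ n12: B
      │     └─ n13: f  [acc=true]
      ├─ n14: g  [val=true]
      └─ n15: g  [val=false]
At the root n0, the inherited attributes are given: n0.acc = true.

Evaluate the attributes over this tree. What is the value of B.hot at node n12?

1. n0.acc = true  [given at root]
2. n1.acc = false  [S₀.acc == false]
3. n2.off = 9  [terminal]
4. n3.off = 6  [e.off - 3]
5. n4.val = true  [terminal]
6. n3.hot = true  [g.val == true]
7. n1.mk = false  [e.off > 9]
8. n1.env = 5  [e.off * -1 + 14]
9. n5.acc = false  [S₁.mk == true]
10. n5.hot = false  [S₁.mk == true]
11. n6.acc = false  [D₀.hot == true]
12. n6.hot = false  [D₀.hot == true]
13. n7.acc = false  [D.hot == true]
14. n8.acc = true  [not S₀.acc]
15. n9.off = -2  [terminal]
16. n10.acc = true  [terminal]
17. n11.acc = false  [terminal]
18. n8.mk = false  [S.acc == false]
19. n8.env = 0  [e.off * -2 - 4]
20. n12.off = -1  [S₁.env - 1]
21. n13.acc = true  [terminal]
22. n12.hot = false  [B.off > -1]
23. n7.mk = false  [S₀.acc == true]
24. n7.env = 24  [24]
25. n14.val = true  [terminal]
26. n15.val = false  [terminal]
27. n6.key = "zk"  ["zk"]
28. n5.key = "zkz"  [D₁.key ++ "z"]
29. n0.mk = false  [S₁.mk == true]
30. n0.env = -7  [S₁.env * -1 - 2]

false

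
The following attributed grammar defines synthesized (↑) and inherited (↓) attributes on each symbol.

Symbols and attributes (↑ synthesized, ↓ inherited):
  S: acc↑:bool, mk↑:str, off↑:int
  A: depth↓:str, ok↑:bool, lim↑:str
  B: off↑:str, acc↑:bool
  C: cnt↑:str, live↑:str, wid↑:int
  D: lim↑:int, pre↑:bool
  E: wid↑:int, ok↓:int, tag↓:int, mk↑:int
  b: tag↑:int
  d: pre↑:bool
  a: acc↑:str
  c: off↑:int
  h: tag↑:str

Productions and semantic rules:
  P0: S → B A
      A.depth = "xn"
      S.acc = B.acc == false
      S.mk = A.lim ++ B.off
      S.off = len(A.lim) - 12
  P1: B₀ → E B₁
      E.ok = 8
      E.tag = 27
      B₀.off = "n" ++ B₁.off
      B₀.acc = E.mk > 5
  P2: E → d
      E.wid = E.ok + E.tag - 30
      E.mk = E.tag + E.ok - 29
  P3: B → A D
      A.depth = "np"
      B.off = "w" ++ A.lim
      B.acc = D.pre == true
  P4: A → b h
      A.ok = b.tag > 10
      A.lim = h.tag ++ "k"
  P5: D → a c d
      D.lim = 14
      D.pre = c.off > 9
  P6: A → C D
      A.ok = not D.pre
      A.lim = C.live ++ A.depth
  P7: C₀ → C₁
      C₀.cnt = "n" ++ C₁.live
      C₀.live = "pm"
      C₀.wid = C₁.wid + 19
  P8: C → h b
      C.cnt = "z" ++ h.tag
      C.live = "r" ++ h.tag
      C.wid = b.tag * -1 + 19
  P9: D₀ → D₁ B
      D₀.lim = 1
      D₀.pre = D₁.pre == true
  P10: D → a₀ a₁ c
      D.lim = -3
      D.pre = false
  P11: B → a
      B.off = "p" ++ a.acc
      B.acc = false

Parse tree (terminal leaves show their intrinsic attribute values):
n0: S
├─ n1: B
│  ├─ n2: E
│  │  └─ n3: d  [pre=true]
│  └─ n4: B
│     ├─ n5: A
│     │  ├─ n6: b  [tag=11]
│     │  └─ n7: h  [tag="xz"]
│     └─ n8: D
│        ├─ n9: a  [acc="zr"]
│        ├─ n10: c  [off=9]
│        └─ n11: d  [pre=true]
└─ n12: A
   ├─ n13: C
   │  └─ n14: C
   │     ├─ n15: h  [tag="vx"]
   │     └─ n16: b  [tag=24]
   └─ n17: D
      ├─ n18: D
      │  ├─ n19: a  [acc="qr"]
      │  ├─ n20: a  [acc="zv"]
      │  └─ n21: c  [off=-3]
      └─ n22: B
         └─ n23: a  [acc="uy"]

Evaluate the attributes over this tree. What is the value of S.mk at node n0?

"pmxnnwxzk"

1. n2.ok = 8  [8]
2. n2.tag = 27  [27]
3. n3.pre = true  [terminal]
4. n2.wid = 5  [E.ok + E.tag - 30]
5. n2.mk = 6  [E.tag + E.ok - 29]
6. n5.depth = "np"  ["np"]
7. n6.tag = 11  [terminal]
8. n7.tag = "xz"  [terminal]
9. n5.ok = true  [b.tag > 10]
10. n5.lim = "xzk"  [h.tag ++ "k"]
11. n9.acc = "zr"  [terminal]
12. n10.off = 9  [terminal]
13. n11.pre = true  [terminal]
14. n8.lim = 14  [14]
15. n8.pre = false  [c.off > 9]
16. n4.off = "wxzk"  ["w" ++ A.lim]
17. n4.acc = false  [D.pre == true]
18. n1.off = "nwxzk"  ["n" ++ B₁.off]
19. n1.acc = true  [E.mk > 5]
20. n12.depth = "xn"  ["xn"]
21. n15.tag = "vx"  [terminal]
22. n16.tag = 24  [terminal]
23. n14.cnt = "zvx"  ["z" ++ h.tag]
24. n14.live = "rvx"  ["r" ++ h.tag]
25. n14.wid = -5  [b.tag * -1 + 19]
26. n13.cnt = "nrvx"  ["n" ++ C₁.live]
27. n13.live = "pm"  ["pm"]
28. n13.wid = 14  [C₁.wid + 19]
29. n19.acc = "qr"  [terminal]
30. n20.acc = "zv"  [terminal]
31. n21.off = -3  [terminal]
32. n18.lim = -3  [-3]
33. n18.pre = false  [false]
34. n23.acc = "uy"  [terminal]
35. n22.off = "puy"  ["p" ++ a.acc]
36. n22.acc = false  [false]
37. n17.lim = 1  [1]
38. n17.pre = false  [D₁.pre == true]
39. n12.ok = true  [not D.pre]
40. n12.lim = "pmxn"  [C.live ++ A.depth]
41. n0.acc = false  [B.acc == false]
42. n0.mk = "pmxnnwxzk"  [A.lim ++ B.off]
43. n0.off = -8  [len(A.lim) - 12]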